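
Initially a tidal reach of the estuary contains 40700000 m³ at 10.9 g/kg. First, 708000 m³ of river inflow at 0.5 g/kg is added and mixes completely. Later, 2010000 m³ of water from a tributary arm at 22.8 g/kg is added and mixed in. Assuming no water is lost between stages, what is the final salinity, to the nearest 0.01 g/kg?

11.28 g/kg

Total salt / total volume:
Initial salt = 40,700,000×10.9 = 443,630,000
After stage 1: salt = 443,630,000 + 708,000×0.5 = 443,984,000; volume = 41,408,000 m³; S = 10.722 g/kg
After stage 2: salt = 443,984,000 + 2,010,000×22.8 = 489,812,000; volume = 43,418,000 m³
S = 489,812,000 / 43,418,000 = 11.2813 g/kg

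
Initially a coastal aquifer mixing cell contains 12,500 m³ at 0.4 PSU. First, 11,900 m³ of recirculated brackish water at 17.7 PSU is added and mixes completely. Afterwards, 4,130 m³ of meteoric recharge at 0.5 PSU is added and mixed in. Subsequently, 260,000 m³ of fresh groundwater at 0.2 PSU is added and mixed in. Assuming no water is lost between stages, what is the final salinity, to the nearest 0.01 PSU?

0.93 PSU

Mass of salt is conserved:
Initial salt = 12,500×0.4 = 5,000
After stage 1: salt = 5,000 + 11,900×17.7 = 215,630; volume = 24,400 m³; S = 8.837 PSU
After stage 2: salt = 215,630 + 4,130×0.5 = 217,695; volume = 28,530 m³; S = 7.63 PSU
After stage 3: salt = 217,695 + 260,000×0.2 = 269,695; volume = 288,530 m³
S = 269,695 / 288,530 = 0.9347 PSU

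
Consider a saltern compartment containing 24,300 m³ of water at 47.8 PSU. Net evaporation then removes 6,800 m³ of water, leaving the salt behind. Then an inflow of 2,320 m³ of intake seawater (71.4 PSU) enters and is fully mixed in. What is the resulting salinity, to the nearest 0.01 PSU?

66.96 PSU

After evaporation: salt = 24,300×47.8 = 1,161,540; volume = 24,300 − 6,800 = 17,500 m³
After mixing: salt = 1,161,540 + 2,320×71.4 = 1,327,188; volume = 17,500 + 2,320 = 19,820 m³
S = 1,327,188 / 19,820 = 66.9621 PSU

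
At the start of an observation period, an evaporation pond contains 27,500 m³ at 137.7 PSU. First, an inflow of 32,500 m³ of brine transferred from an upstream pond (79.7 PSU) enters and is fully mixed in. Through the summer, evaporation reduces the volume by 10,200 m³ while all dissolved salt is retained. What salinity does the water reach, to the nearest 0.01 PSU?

After mixing: salt = 27,500×137.7 + 32,500×79.7 = 6,377,000; volume = 60,000 m³
After evaporation: salt unchanged = 6,377,000; volume = 60,000 − 10,200 = 49,800 m³
S = 6,377,000 / 49,800 = 128.0522 PSU

128.05 PSU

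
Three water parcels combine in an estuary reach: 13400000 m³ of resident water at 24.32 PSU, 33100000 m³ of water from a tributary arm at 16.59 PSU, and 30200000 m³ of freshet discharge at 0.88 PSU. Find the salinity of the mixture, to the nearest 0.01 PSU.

11.75 PSU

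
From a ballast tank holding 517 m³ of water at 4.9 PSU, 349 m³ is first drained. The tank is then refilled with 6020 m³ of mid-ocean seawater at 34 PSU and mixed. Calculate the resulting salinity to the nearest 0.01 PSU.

33.21 PSU

Remaining after removal: 168 m³ at 4.9 PSU (salt = 823.2)
After addition: salt = 823.2 + 6,020×34 = 205,503.2; volume = 6,188 m³
S = 205,503.2 / 6,188 = 33.21 PSU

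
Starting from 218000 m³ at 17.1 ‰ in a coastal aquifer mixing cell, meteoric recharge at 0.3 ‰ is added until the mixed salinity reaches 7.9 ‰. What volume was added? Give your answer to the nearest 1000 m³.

264000 m³

Salt balance: 218,000×17.1 + V×0.3 = (218,000+V)×7.9
3,727,800 + 0.3V = 1,722,200 + 7.9V
2,005,600 = 7.6V
V = 263,894.74 m³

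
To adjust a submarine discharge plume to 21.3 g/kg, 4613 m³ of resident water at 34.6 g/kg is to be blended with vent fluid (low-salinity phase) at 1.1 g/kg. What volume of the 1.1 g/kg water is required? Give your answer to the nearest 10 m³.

3040 m³

Salt balance: 4,613×34.6 + V×1.1 = (4,613+V)×21.3
159,609.8 + 1.1V = 98,256.9 + 21.3V
61,352.9 = 20.2V
V = 3,037.27 m³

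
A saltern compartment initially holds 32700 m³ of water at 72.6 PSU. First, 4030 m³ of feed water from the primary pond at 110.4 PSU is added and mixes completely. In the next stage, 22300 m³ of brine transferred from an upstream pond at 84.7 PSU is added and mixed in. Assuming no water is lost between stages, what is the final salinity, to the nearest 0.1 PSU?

Weighted by volume,
Initial salt = 32,700×72.6 = 2,374,020
After stage 1: salt = 2,374,020 + 4,030×110.4 = 2,818,932; volume = 36,730 m³; S = 76.747 PSU
After stage 2: salt = 2,818,932 + 22,300×84.7 = 4,707,742; volume = 59,030 m³
S = 4,707,742 / 59,030 = 79.7517 PSU

79.8 PSU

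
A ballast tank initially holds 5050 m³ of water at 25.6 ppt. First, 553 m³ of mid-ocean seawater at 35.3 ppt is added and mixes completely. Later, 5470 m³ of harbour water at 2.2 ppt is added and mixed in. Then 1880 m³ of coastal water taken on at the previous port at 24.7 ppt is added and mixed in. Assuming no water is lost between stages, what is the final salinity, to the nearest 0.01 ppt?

Salt balance:
Initial salt = 5,050×25.6 = 129,280
After stage 1: salt = 129,280 + 553×35.3 = 148,800.9; volume = 5,603 m³; S = 26.557 ppt
After stage 2: salt = 148,800.9 + 5,470×2.2 = 160,834.9; volume = 11,073 m³; S = 14.525 ppt
After stage 3: salt = 160,834.9 + 1,880×24.7 = 207,270.9; volume = 12,953 m³
S = 207,270.9 / 12,953 = 16.0018 ppt

16.00 ppt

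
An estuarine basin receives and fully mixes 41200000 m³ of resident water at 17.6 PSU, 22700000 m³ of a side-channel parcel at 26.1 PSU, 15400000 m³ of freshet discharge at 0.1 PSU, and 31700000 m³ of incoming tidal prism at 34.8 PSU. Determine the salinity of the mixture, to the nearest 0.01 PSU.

21.82 PSU

Weighted by volume,
salt = 41,200,000×17.6 + 22,700,000×26.1 + 15,400,000×0.1 + 31,700,000×34.8 = 725,120,000 + 592,470,000 + 1,540,000 + 1,103,160,000 = 2,422,290,000
volume = 41,200,000 + 22,700,000 + 15,400,000 + 31,700,000 = 111,000,000 m³
S = 2,422,290,000 / 111,000,000 = 21.8224 PSU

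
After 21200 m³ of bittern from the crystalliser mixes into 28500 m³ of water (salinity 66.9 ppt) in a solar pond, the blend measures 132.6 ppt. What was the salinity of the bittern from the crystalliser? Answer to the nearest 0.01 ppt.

220.92 ppt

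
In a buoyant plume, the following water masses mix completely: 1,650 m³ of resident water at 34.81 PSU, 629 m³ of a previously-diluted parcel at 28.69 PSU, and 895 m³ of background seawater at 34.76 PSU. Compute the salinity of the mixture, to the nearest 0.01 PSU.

33.58 PSU

Mass of salt is conserved:
salt = 1,650×34.81 + 629×28.69 + 895×34.76 = 57,436.5 + 18,046.01 + 31,110.2 = 106,592.71
volume = 1,650 + 629 + 895 = 3,174 m³
S = 106,592.71 / 3,174 = 33.5831 PSU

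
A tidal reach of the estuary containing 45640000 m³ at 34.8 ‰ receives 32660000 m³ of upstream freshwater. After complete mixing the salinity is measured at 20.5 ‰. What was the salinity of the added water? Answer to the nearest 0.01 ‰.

0.52 ‰

Salt balance: 45,640,000×34.8 + 32,660,000×S = 78,300,000×20.5
1,588,272,000 + 32,660,000·S = 1,605,150,000
S = (1,605,150,000 − 1,588,272,000) / 32,660,000 = 0.5168 ‰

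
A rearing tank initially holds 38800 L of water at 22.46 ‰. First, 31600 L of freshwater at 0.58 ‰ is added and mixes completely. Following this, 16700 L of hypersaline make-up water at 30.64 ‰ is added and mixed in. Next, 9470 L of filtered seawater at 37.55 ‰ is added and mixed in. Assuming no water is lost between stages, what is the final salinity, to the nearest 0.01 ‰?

Mass of salt is conserved:
Initial salt = 38,800×22.46 = 871,448
After stage 1: salt = 871,448 + 31,600×0.58 = 889,776; volume = 70,400 L; S = 12.639 ‰
After stage 2: salt = 889,776 + 16,700×30.64 = 1,401,464; volume = 87,100 L; S = 16.09 ‰
After stage 3: salt = 1,401,464 + 9,470×37.55 = 1,757,062.5; volume = 96,570 L
S = 1,757,062.5 / 96,570 = 18.1947 ‰

18.19 ‰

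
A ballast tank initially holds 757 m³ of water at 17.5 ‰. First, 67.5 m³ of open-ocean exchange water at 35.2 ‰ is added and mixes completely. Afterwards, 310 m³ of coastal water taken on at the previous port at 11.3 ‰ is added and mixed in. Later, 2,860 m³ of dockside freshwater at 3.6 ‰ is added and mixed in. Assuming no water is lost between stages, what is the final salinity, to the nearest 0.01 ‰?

7.37 ‰

Total salt / total volume:
Initial salt = 757×17.5 = 13,247.5
After stage 1: salt = 13,247.5 + 67.5×35.2 = 15,623.5; volume = 824.5 m³; S = 18.949 ‰
After stage 2: salt = 15,623.5 + 310×11.3 = 19,126.5; volume = 1,134.5 m³; S = 16.859 ‰
After stage 3: salt = 19,126.5 + 2,860×3.6 = 29,422.5; volume = 3,994.5 m³
S = 29,422.5 / 3,994.5 = 7.3658 ‰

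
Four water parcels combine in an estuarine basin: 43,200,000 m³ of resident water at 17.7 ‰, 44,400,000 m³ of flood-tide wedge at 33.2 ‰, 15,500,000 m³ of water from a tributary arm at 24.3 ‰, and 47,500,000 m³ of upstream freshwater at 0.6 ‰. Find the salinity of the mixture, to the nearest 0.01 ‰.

17.56 ‰

Mass of salt is conserved:
salt = 43,200,000×17.7 + 44,400,000×33.2 + 15,500,000×24.3 + 47,500,000×0.6 = 764,640,000 + 1,474,080,000 + 376,650,000 + 28,500,000 = 2,643,870,000
volume = 43,200,000 + 44,400,000 + 15,500,000 + 47,500,000 = 150,600,000 m³
S = 2,643,870,000 / 150,600,000 = 17.5556 ‰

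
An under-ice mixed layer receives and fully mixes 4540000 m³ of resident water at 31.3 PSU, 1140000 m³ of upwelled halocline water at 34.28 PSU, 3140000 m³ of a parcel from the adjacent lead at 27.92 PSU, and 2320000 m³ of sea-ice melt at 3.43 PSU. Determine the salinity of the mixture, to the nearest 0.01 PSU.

24.85 PSU

By conservation of dissolved salt,
salt = 4,540,000×31.3 + 1,140,000×34.28 + 3,140,000×27.92 + 2,320,000×3.43 = 142,102,000 + 39,079,200 + 87,668,800 + 7,957,600 = 276,807,600
volume = 4,540,000 + 1,140,000 + 3,140,000 + 2,320,000 = 11,140,000 m³
S = 276,807,600 / 11,140,000 = 24.8481 PSU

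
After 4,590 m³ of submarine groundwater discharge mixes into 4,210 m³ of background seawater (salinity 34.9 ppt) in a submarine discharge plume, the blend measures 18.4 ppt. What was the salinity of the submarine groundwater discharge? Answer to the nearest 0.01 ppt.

Salt balance: 4,210×34.9 + 4,590×S = 8,800×18.4
146,929 + 4,590·S = 161,920
S = (161,920 − 146,929) / 4,590 = 3.266 ppt

3.27 ppt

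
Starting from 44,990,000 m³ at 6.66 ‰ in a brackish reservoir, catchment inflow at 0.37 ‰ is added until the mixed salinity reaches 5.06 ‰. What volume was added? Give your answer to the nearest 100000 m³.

15300000 m³

Salt balance: 44,990,000×6.66 + V×0.37 = (44,990,000+V)×5.06
299,633,400 + 0.37V = 227,649,400 + 5.06V
71,984,000 = 4.69V
V = 15,348,400.85 m³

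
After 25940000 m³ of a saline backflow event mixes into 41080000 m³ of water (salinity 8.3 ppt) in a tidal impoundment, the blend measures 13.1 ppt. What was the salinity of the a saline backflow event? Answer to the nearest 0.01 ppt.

Salt balance: 41,080,000×8.3 + 25,940,000×S = 67,020,000×13.1
340,964,000 + 25,940,000·S = 877,962,000
S = (877,962,000 − 340,964,000) / 25,940,000 = 20.7015 ppt

20.70 ppt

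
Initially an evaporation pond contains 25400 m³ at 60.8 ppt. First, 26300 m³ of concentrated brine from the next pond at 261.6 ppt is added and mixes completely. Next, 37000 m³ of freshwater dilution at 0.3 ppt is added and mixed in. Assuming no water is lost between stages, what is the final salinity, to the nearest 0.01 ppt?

95.10 ppt

Conserving salt mass:
Initial salt = 25,400×60.8 = 1,544,320
After stage 1: salt = 1,544,320 + 26,300×261.6 = 8,424,400; volume = 51,700 m³; S = 162.948 ppt
After stage 2: salt = 8,424,400 + 37,000×0.3 = 8,435,500; volume = 88,700 m³
S = 8,435,500 / 88,700 = 95.1015 ppt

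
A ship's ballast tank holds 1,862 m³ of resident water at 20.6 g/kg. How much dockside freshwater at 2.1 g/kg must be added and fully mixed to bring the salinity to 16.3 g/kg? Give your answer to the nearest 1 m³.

Salt balance: 1,862×20.6 + V×2.1 = (1,862+V)×16.3
38,357.2 + 2.1V = 30,350.6 + 16.3V
8,006.6 = 14.2V
V = 563.85 m³

564 m³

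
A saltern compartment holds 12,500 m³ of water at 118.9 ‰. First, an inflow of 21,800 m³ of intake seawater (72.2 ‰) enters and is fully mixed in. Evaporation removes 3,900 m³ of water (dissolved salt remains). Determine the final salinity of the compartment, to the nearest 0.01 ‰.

After mixing: salt = 12,500×118.9 + 21,800×72.2 = 3,060,210; volume = 34,300 m³
After evaporation: salt unchanged = 3,060,210; volume = 34,300 − 3,900 = 30,400 m³
S = 3,060,210 / 30,400 = 100.6648 ‰

100.66 ‰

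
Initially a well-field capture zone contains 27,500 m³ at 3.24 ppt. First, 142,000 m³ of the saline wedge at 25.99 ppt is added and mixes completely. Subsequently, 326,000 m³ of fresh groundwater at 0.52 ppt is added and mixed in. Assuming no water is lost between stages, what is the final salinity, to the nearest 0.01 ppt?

Total salt / total volume:
Initial salt = 27,500×3.24 = 89,100
After stage 1: salt = 89,100 + 142,000×25.99 = 3,779,680; volume = 169,500 m³; S = 22.299 ppt
After stage 2: salt = 3,779,680 + 326,000×0.52 = 3,949,200; volume = 495,500 m³
S = 3,949,200 / 495,500 = 7.9701 ppt

7.97 ppt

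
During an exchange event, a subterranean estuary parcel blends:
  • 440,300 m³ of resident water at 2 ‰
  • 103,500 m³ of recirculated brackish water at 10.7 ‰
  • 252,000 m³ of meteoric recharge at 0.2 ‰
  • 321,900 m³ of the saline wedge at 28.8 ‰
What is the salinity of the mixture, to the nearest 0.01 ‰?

10.12 ‰

Salt balance:
salt = 440,300×2 + 103,500×10.7 + 252,000×0.2 + 321,900×28.8 = 880,600 + 1,107,450 + 50,400 + 9,270,720 = 11,309,170
volume = 440,300 + 103,500 + 252,000 + 321,900 = 1,117,700 m³
S = 11,309,170 / 1,117,700 = 10.1183 ‰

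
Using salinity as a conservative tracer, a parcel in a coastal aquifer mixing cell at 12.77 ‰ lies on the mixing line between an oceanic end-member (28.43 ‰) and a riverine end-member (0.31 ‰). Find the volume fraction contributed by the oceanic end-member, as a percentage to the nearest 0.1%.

44.3%

Let g be the oceanic fraction. Salt balance per unit volume:
g×28.43 + (1−g)×0.31 = 12.77
g = (12.77 − 0.31) / (28.43 − 0.31) = 12.46/28.12 = 0.4431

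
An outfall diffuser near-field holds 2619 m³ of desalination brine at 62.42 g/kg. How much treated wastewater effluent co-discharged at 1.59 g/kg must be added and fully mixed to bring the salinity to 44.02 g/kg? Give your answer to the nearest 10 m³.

1140 m³

Salt balance: 2,619×62.42 + V×1.59 = (2,619+V)×44.02
163,477.98 + 1.59V = 115,288.38 + 44.02V
48,189.6 = 42.43V
V = 1,135.74 m³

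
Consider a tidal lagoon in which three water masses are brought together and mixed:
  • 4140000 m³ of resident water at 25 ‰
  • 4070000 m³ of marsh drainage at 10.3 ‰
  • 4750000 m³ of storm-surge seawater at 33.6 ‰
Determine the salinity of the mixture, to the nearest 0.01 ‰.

23.54 ‰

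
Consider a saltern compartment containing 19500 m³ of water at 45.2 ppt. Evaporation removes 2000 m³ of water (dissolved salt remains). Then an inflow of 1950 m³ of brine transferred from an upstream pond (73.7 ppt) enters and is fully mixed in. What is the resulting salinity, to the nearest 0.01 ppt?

52.71 ppt

After evaporation: salt = 19,500×45.2 = 881,400; volume = 19,500 − 2,000 = 17,500 m³
After mixing: salt = 881,400 + 1,950×73.7 = 1,025,115; volume = 17,500 + 1,950 = 19,450 m³
S = 1,025,115 / 19,450 = 52.7051 ppt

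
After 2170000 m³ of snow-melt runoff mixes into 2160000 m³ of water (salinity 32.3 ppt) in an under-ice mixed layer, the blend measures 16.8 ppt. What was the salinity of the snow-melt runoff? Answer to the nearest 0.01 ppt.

1.37 ppt

Salt balance: 2,160,000×32.3 + 2,170,000×S = 4,330,000×16.8
69,768,000 + 2,170,000·S = 72,744,000
S = (72,744,000 − 69,768,000) / 2,170,000 = 1.3714 ppt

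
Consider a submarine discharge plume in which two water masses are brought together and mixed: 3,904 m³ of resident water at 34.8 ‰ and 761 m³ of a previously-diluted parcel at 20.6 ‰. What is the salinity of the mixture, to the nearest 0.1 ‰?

Conserving salt mass:
salt = 3,904×34.8 + 761×20.6 = 135,859.2 + 15,676.6 = 151,535.8
volume = 3,904 + 761 = 4,665 m³
S = 151,535.8 / 4,665 = 32.484 ‰

32.5 ‰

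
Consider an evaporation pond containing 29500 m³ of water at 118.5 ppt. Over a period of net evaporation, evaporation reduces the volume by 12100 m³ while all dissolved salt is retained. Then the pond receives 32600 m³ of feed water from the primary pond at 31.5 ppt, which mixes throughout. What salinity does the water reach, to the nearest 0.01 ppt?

90.45 ppt

After evaporation: salt = 29,500×118.5 = 3,495,750; volume = 29,500 − 12,100 = 17,400 m³
After mixing: salt = 3,495,750 + 32,600×31.5 = 4,522,650; volume = 17,400 + 32,600 = 50,000 m³
S = 4,522,650 / 50,000 = 90.453 ppt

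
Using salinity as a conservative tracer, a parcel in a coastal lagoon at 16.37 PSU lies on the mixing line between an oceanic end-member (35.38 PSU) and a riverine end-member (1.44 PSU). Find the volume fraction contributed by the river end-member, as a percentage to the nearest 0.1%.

56.0%

Let f be the freshwater fraction. Salt balance per unit volume:
f×1.44 + (1−f)×35.38 = 16.37
f = (35.38 − 16.37) / (35.38 − 1.44) = 19.01/33.94 = 0.5601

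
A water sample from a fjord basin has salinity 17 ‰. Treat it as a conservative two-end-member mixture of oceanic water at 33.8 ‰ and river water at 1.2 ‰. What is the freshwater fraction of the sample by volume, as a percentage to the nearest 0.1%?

Let f be the freshwater fraction. Salt balance per unit volume:
f×1.2 + (1−f)×33.8 = 17
f = (33.8 − 17) / (33.8 − 1.2) = 16.8/32.6 = 0.5153

51.5%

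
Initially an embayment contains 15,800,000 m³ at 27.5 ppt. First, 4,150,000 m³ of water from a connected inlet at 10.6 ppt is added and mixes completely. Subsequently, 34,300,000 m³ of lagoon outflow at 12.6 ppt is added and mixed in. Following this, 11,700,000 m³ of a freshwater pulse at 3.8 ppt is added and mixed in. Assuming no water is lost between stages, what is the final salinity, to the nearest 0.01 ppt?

Salt balance:
Initial salt = 15,800,000×27.5 = 434,500,000
After stage 1: salt = 434,500,000 + 4,150,000×10.6 = 478,490,000; volume = 19,950,000 m³; S = 23.984 ppt
After stage 2: salt = 478,490,000 + 34,300,000×12.6 = 910,670,000; volume = 54,250,000 m³; S = 16.787 ppt
After stage 3: salt = 910,670,000 + 11,700,000×3.8 = 955,130,000; volume = 65,950,000 m³
S = 955,130,000 / 65,950,000 = 14.4826 ppt

14.48 ppt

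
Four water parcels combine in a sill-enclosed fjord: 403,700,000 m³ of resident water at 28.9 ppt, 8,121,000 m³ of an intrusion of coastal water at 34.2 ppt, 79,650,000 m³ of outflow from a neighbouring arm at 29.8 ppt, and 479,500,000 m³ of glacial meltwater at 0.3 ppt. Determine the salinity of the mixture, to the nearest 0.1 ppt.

Total salt / total volume:
salt = 403,700,000×28.9 + 8,121,000×34.2 + 79,650,000×29.8 + 479,500,000×0.3 = 11,666,930,000 + 277,738,200 + 2,373,570,000 + 143,850,000 = 14,462,088,200
volume = 403,700,000 + 8,121,000 + 79,650,000 + 479,500,000 = 970,971,000 m³
S = 14,462,088,200 / 970,971,000 = 14.894 ppt

14.9 ppt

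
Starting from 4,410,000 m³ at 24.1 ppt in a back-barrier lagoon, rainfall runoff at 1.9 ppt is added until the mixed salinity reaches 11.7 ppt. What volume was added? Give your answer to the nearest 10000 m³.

Salt balance: 4,410,000×24.1 + V×1.9 = (4,410,000+V)×11.7
106,281,000 + 1.9V = 51,597,000 + 11.7V
54,684,000 = 9.8V
V = 5,580,000 m³

5580000 m³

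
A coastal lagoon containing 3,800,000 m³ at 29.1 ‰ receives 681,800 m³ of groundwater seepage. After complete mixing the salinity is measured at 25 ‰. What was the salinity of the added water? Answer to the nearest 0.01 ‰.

2.15 ‰

Salt balance: 3,800,000×29.1 + 681,800×S = 4,481,800×25
110,580,000 + 681,800·S = 112,045,000
S = (112,045,000 − 110,580,000) / 681,800 = 2.1487 ‰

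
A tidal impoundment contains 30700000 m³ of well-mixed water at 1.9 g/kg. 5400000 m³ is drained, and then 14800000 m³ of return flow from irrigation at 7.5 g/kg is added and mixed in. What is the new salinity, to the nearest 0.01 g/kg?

Remaining after removal: 25,300,000 m³ at 1.9 g/kg (salt = 48,070,000)
After addition: salt = 48,070,000 + 14,800,000×7.5 = 159,070,000; volume = 40,100,000 m³
S = 159,070,000 / 40,100,000 = 3.9668 g/kg

3.97 g/kg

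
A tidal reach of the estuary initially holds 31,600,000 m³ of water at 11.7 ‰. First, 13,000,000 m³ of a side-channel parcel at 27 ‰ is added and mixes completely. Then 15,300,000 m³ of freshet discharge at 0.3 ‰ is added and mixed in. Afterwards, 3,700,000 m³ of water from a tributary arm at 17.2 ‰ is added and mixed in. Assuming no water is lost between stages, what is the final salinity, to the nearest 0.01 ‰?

12.40 ‰

Salt balance:
Initial salt = 31,600,000×11.7 = 369,720,000
After stage 1: salt = 369,720,000 + 13,000,000×27 = 720,720,000; volume = 44,600,000 m³; S = 16.16 ‰
After stage 2: salt = 720,720,000 + 15,300,000×0.3 = 725,310,000; volume = 59,900,000 m³; S = 12.109 ‰
After stage 3: salt = 725,310,000 + 3,700,000×17.2 = 788,950,000; volume = 63,600,000 m³
S = 788,950,000 / 63,600,000 = 12.4049 ‰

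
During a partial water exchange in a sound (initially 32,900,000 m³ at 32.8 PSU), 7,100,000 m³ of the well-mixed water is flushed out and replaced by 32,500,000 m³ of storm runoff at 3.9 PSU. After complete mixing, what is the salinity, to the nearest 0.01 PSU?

Remaining after removal: 25,800,000 m³ at 32.8 PSU (salt = 846,240,000)
After addition: salt = 846,240,000 + 32,500,000×3.9 = 972,990,000; volume = 58,300,000 m³
S = 972,990,000 / 58,300,000 = 16.6894 PSU

16.69 PSU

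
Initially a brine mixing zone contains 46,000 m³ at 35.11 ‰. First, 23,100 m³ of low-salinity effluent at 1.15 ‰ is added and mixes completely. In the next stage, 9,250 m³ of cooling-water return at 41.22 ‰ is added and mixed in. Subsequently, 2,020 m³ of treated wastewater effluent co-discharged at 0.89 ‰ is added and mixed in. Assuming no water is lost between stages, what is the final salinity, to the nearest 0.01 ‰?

25.19 ‰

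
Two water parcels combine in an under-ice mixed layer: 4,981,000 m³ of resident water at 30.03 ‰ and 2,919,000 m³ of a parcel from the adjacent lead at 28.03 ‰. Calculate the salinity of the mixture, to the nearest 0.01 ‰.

29.29 ‰

Mass of salt is conserved:
salt = 4,981,000×30.03 + 2,919,000×28.03 = 149,579,430 + 81,819,570 = 231,399,000
volume = 4,981,000 + 2,919,000 = 7,900,000 m³
S = 231,399,000 / 7,900,000 = 29.291 ‰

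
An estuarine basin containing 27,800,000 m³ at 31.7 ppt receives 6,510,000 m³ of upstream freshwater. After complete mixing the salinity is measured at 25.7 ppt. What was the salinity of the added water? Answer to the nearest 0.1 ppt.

0.1 ppt

Salt balance: 27,800,000×31.7 + 6,510,000×S = 34,310,000×25.7
881,260,000 + 6,510,000·S = 881,767,000
S = (881,767,000 − 881,260,000) / 6,510,000 = 0.0779 ppt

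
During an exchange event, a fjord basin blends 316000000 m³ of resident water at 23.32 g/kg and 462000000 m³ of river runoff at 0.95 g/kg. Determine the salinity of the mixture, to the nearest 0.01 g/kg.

Weighted by volume,
salt = 316,000,000×23.32 + 462,000,000×0.95 = 7,369,120,000 + 438,900,000 = 7,808,020,000
volume = 316,000,000 + 462,000,000 = 778,000,000 m³
S = 7,808,020,000 / 778,000,000 = 10.036 g/kg

10.04 g/kg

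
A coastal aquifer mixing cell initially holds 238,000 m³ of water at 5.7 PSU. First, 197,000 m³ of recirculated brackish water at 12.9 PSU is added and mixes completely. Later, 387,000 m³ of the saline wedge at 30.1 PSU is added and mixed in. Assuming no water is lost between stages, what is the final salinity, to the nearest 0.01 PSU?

Conserving salt mass:
Initial salt = 238,000×5.7 = 1,356,600
After stage 1: salt = 1,356,600 + 197,000×12.9 = 3,897,900; volume = 435,000 m³; S = 8.961 PSU
After stage 2: salt = 3,897,900 + 387,000×30.1 = 15,546,600; volume = 822,000 m³
S = 15,546,600 / 822,000 = 18.9131 PSU

18.91 PSU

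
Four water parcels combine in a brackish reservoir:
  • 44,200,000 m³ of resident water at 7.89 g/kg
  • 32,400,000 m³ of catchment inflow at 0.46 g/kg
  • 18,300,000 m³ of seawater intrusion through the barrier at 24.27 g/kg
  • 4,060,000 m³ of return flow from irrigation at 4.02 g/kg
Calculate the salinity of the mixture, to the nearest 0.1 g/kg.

8.3 g/kg

Conserving salt mass:
salt = 44,200,000×7.89 + 32,400,000×0.46 + 18,300,000×24.27 + 4,060,000×4.02 = 348,738,000 + 14,904,000 + 444,141,000 + 16,321,200 = 824,104,200
volume = 44,200,000 + 32,400,000 + 18,300,000 + 4,060,000 = 98,960,000 m³
S = 824,104,200 / 98,960,000 = 8.328 g/kg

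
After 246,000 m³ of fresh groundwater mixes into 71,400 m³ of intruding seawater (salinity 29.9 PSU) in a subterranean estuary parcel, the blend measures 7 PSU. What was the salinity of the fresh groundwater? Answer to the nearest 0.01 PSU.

Salt balance: 71,400×29.9 + 246,000×S = 317,400×7
2,134,860 + 246,000·S = 2,221,800
S = (2,221,800 − 2,134,860) / 246,000 = 0.3534 PSU

0.35 PSU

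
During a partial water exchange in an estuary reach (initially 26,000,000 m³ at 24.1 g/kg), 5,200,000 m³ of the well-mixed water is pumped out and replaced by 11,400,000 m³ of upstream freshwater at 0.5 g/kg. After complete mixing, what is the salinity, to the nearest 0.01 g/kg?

15.74 g/kg

Remaining after removal: 20,800,000 m³ at 24.1 g/kg (salt = 501,280,000)
After addition: salt = 501,280,000 + 11,400,000×0.5 = 506,980,000; volume = 32,200,000 m³
S = 506,980,000 / 32,200,000 = 15.7447 g/kg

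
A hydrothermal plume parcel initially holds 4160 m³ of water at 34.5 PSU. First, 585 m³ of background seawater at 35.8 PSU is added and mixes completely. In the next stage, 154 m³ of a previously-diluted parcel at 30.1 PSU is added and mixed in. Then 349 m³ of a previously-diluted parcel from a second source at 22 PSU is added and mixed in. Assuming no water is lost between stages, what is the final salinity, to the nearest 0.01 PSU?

Conserving salt mass:
Initial salt = 4,160×34.5 = 143,520
After stage 1: salt = 143,520 + 585×35.8 = 164,463; volume = 4,745 m³; S = 34.66 PSU
After stage 2: salt = 164,463 + 154×30.1 = 169,098.4; volume = 4,899 m³; S = 34.517 PSU
After stage 3: salt = 169,098.4 + 349×22 = 176,776.4; volume = 5,248 m³
S = 176,776.4 / 5,248 = 33.6845 PSU

33.68 PSU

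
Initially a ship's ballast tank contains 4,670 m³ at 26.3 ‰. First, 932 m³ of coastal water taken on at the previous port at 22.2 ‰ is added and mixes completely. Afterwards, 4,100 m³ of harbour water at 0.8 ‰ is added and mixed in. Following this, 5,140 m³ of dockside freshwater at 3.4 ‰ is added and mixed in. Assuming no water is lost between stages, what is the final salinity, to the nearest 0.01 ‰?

11.07 ‰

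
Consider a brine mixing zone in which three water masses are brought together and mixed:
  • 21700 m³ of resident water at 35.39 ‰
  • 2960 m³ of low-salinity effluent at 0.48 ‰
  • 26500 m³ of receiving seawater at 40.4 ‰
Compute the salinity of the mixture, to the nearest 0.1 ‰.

36.0 ‰

Salt balance:
salt = 21,700×35.39 + 2,960×0.48 + 26,500×40.4 = 767,963 + 1,420.8 + 1,070,600 = 1,839,983.8
volume = 21,700 + 2,960 + 26,500 = 51,160 m³
S = 1,839,983.8 / 51,160 = 35.965 ‰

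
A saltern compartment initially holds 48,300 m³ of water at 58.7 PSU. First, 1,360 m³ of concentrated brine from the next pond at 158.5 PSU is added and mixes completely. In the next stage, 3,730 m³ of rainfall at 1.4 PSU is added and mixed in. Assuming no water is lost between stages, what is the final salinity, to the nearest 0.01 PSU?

Weighted by volume,
Initial salt = 48,300×58.7 = 2,835,210
After stage 1: salt = 2,835,210 + 1,360×158.5 = 3,050,770; volume = 49,660 m³; S = 61.433 PSU
After stage 2: salt = 3,050,770 + 3,730×1.4 = 3,055,992; volume = 53,390 m³
S = 3,055,992 / 53,390 = 57.239 PSU

57.24 PSU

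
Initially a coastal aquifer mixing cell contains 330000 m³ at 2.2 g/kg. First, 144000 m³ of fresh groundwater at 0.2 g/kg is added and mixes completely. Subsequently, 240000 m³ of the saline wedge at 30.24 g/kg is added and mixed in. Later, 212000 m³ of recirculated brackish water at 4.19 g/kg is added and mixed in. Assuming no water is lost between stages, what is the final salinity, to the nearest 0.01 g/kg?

9.61 g/kg

Conserving salt mass:
Initial salt = 330,000×2.2 = 726,000
After stage 1: salt = 726,000 + 144,000×0.2 = 754,800; volume = 474,000 m³; S = 1.592 g/kg
After stage 2: salt = 754,800 + 240,000×30.24 = 8,012,400; volume = 714,000 m³; S = 11.222 g/kg
After stage 3: salt = 8,012,400 + 212,000×4.19 = 8,900,680; volume = 926,000 m³
S = 8,900,680 / 926,000 = 9.612 g/kg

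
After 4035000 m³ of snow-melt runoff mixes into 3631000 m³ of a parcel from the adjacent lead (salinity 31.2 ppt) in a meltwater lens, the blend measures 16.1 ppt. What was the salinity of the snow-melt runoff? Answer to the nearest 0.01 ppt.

Salt balance: 3,631,000×31.2 + 4,035,000×S = 7,666,000×16.1
113,287,200 + 4,035,000·S = 123,422,600
S = (123,422,600 − 113,287,200) / 4,035,000 = 2.5119 ppt

2.51 ppt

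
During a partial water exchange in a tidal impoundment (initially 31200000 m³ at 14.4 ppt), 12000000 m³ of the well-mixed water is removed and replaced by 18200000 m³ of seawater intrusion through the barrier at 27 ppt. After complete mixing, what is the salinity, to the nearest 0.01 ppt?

20.53 ppt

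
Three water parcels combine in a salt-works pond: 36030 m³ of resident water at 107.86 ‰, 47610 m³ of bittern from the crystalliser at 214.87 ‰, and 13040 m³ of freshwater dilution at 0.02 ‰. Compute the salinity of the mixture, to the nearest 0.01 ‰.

146.01 ‰

Conserving salt mass:
salt = 36,030×107.86 + 47,610×214.87 + 13,040×0.02 = 3,886,195.8 + 10,229,960.7 + 260.8 = 14,116,417.3
volume = 36,030 + 47,610 + 13,040 = 96,680 m³
S = 14,116,417.3 / 96,680 = 146.0118 ‰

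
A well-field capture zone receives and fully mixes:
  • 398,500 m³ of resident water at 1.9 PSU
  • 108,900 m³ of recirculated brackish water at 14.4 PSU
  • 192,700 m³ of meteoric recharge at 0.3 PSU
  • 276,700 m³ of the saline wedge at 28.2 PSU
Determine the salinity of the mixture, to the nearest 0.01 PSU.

10.43 PSU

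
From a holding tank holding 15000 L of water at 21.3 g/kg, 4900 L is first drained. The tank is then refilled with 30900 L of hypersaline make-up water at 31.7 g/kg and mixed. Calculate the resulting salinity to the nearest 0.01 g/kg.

Remaining after removal: 10,100 L at 21.3 g/kg (salt = 215,130)
After addition: salt = 215,130 + 30,900×31.7 = 1,194,660; volume = 41,000 L
S = 1,194,660 / 41,000 = 29.138 g/kg

29.14 g/kg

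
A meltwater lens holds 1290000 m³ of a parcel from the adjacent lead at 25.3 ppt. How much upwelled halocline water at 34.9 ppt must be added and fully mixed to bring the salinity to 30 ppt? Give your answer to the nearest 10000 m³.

1240000 m³

Salt balance: 1,290,000×25.3 + V×34.9 = (1,290,000+V)×30
32,637,000 + 34.9V = 38,700,000 + 30V
6,063,000 = 4.9V
V = 1,237,346.94 m³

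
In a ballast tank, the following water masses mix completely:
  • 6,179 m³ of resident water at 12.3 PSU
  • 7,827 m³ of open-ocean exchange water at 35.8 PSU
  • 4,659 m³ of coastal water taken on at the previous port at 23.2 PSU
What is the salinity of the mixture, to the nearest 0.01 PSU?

24.88 PSU

By conservation of dissolved salt,
salt = 6,179×12.3 + 7,827×35.8 + 4,659×23.2 = 76,001.7 + 280,206.6 + 108,088.8 = 464,297.1
volume = 6,179 + 7,827 + 4,659 = 18,665 m³
S = 464,297.1 / 18,665 = 24.8753 PSU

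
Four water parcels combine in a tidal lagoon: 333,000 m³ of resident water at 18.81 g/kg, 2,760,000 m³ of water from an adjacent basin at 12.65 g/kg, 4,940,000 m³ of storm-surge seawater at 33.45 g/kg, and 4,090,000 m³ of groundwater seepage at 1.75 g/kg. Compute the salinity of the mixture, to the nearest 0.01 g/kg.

Conserving salt mass:
salt = 333,000×18.81 + 2,760,000×12.65 + 4,940,000×33.45 + 4,090,000×1.75 = 6,263,730 + 34,914,000 + 165,243,000 + 7,157,500 = 213,578,230
volume = 333,000 + 2,760,000 + 4,940,000 + 4,090,000 = 12,123,000 m³
S = 213,578,230 / 12,123,000 = 17.6176 g/kg

17.62 g/kg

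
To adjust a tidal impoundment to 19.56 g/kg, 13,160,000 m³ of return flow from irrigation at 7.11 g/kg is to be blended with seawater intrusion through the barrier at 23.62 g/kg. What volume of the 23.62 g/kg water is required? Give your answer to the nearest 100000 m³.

Salt balance: 13,160,000×7.11 + V×23.62 = (13,160,000+V)×19.56
93,567,600 + 23.62V = 257,409,600 + 19.56V
163,842,000 = 4.06V
V = 40,355,172.41 m³

40400000 m³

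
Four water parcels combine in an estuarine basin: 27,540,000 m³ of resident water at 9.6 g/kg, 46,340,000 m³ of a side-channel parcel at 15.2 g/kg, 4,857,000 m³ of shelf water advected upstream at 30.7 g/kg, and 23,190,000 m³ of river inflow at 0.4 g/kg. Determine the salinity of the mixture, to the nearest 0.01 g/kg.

Salt balance:
salt = 27,540,000×9.6 + 46,340,000×15.2 + 4,857,000×30.7 + 23,190,000×0.4 = 264,384,000 + 704,368,000 + 149,109,900 + 9,276,000 = 1,127,137,900
volume = 27,540,000 + 46,340,000 + 4,857,000 + 23,190,000 = 101,927,000 m³
S = 1,127,137,900 / 101,927,000 = 11.0583 g/kg

11.06 g/kg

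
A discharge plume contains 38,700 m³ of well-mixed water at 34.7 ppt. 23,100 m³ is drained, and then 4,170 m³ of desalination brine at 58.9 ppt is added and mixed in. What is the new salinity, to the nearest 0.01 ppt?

39.80 ppt

Remaining after removal: 15,600 m³ at 34.7 ppt (salt = 541,320)
After addition: salt = 541,320 + 4,170×58.9 = 786,933; volume = 19,770 m³
S = 786,933 / 19,770 = 39.8044 ppt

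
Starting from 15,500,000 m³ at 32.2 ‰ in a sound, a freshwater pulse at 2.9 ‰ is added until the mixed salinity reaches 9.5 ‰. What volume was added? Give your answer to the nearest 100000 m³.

Salt balance: 15,500,000×32.2 + V×2.9 = (15,500,000+V)×9.5
499,100,000 + 2.9V = 147,250,000 + 9.5V
351,850,000 = 6.6V
V = 53,310,606.06 m³

53300000 m³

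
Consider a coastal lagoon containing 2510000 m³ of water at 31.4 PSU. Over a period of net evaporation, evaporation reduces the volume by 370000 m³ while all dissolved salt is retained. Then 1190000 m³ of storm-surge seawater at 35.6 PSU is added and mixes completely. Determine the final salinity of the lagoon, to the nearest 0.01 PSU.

After evaporation: salt = 2,510,000×31.4 = 78,814,000; volume = 2,510,000 − 370,000 = 2,140,000 m³
After mixing: salt = 78,814,000 + 1,190,000×35.6 = 121,178,000; volume = 2,140,000 + 1,190,000 = 3,330,000 m³
S = 121,178,000 / 3,330,000 = 36.3898 PSU

36.39 PSU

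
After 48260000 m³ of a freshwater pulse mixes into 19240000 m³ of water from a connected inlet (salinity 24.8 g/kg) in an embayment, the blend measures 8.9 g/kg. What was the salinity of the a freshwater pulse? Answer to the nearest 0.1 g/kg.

Salt balance: 19,240,000×24.8 + 48,260,000×S = 67,500,000×8.9
477,152,000 + 48,260,000·S = 600,750,000
S = (600,750,000 − 477,152,000) / 48,260,000 = 2.5611 g/kg

2.6 g/kg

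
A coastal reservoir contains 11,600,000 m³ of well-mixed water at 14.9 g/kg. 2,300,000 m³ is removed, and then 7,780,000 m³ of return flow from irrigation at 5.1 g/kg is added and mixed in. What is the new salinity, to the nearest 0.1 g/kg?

10.4 g/kg

Remaining after removal: 9,300,000 m³ at 14.9 g/kg (salt = 138,570,000)
After addition: salt = 138,570,000 + 7,780,000×5.1 = 178,248,000; volume = 17,080,000 m³
S = 178,248,000 / 17,080,000 = 10.4361 g/kg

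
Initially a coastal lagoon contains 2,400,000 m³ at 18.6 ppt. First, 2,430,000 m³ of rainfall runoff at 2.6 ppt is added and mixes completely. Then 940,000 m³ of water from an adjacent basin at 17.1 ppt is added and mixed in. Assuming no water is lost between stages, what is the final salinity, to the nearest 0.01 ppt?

11.62 ppt

Weighted by volume,
Initial salt = 2,400,000×18.6 = 44,640,000
After stage 1: salt = 44,640,000 + 2,430,000×2.6 = 50,958,000; volume = 4,830,000 m³; S = 10.55 ppt
After stage 2: salt = 50,958,000 + 940,000×17.1 = 67,032,000; volume = 5,770,000 m³
S = 67,032,000 / 5,770,000 = 11.6173 ppt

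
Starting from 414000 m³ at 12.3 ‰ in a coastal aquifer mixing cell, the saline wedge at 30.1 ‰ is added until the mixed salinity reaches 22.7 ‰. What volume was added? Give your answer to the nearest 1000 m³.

582000 m³

Salt balance: 414,000×12.3 + V×30.1 = (414,000+V)×22.7
5,092,200 + 30.1V = 9,397,800 + 22.7V
4,305,600 = 7.4V
V = 581,837.84 m³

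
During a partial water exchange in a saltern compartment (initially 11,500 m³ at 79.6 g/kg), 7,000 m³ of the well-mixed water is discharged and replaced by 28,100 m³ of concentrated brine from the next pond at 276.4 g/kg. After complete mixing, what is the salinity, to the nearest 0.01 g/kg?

Remaining after removal: 4,500 m³ at 79.6 g/kg (salt = 358,200)
After addition: salt = 358,200 + 28,100×276.4 = 8,125,040; volume = 32,600 m³
S = 8,125,040 / 32,600 = 249.2344 g/kg

249.23 g/kg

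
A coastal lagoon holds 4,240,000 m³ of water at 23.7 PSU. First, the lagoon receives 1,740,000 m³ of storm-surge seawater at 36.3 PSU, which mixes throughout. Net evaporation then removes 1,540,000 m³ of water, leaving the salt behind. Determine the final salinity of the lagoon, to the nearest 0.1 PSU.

36.9 PSU

After mixing: salt = 4,240,000×23.7 + 1,740,000×36.3 = 163,650,000; volume = 5,980,000 m³
After evaporation: salt unchanged = 163,650,000; volume = 5,980,000 − 1,540,000 = 4,440,000 m³
S = 163,650,000 / 4,440,000 = 36.8581 PSU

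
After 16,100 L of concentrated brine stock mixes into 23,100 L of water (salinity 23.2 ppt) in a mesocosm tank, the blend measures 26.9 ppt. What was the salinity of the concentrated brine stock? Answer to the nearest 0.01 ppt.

32.21 ppt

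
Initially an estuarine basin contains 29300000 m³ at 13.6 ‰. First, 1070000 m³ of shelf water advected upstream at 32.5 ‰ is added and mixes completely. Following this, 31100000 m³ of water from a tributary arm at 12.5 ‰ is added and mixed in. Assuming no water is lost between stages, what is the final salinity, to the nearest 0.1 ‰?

13.4 ‰

Salt balance:
Initial salt = 29,300,000×13.6 = 398,480,000
After stage 1: salt = 398,480,000 + 1,070,000×32.5 = 433,255,000; volume = 30,370,000 m³; S = 14.266 ‰
After stage 2: salt = 433,255,000 + 31,100,000×12.5 = 822,005,000; volume = 61,470,000 m³
S = 822,005,000 / 61,470,000 = 13.3725 ‰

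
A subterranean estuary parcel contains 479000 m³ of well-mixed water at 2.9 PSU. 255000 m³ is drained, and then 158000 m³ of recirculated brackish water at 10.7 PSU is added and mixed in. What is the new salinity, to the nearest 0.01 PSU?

6.13 PSU

Remaining after removal: 224,000 m³ at 2.9 PSU (salt = 649,600)
After addition: salt = 649,600 + 158,000×10.7 = 2,340,200; volume = 382,000 m³
S = 2,340,200 / 382,000 = 6.1262 PSU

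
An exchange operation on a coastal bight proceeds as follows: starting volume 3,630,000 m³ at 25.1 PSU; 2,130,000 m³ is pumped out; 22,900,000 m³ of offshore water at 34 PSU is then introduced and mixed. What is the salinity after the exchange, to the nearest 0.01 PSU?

33.45 PSU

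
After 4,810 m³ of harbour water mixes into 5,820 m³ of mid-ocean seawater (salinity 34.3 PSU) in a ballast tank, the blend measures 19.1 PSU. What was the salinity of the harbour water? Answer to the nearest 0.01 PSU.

Salt balance: 5,820×34.3 + 4,810×S = 10,630×19.1
199,626 + 4,810·S = 203,033
S = (203,033 − 199,626) / 4,810 = 0.7083 PSU

0.71 PSU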